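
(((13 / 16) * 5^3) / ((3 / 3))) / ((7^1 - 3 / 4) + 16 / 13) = 21125 / 1556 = 13.58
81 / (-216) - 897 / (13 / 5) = -2763 / 8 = -345.38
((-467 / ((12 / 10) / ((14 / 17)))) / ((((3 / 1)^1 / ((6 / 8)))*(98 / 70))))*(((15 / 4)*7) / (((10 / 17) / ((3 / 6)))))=-81725 / 64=-1276.95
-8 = -8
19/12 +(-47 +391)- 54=3499/12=291.58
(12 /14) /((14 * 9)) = 1 /147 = 0.01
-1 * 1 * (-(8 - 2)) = 6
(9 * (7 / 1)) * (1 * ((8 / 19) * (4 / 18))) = 112 / 19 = 5.89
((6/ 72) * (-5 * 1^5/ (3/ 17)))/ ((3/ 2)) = -85/ 54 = -1.57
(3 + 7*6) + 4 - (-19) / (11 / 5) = 634 / 11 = 57.64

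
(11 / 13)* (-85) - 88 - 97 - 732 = -12856 / 13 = -988.92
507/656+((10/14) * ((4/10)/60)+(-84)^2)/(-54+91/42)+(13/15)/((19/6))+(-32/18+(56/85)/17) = -9656273577607/70575866928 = -136.82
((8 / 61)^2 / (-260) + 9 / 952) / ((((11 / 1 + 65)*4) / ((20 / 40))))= 2161553 / 139995331840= 0.00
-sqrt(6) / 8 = -0.31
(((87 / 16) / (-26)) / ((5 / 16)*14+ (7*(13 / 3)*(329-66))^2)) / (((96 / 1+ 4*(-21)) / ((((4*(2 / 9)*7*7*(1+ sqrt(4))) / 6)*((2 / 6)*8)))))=-406 / 25530002979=-0.00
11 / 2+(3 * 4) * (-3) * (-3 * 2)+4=451 / 2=225.50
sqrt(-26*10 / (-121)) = 2*sqrt(65) / 11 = 1.47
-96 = -96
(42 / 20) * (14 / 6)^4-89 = -7223 / 270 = -26.75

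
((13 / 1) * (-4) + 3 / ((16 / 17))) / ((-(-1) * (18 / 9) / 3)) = -2343 / 32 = -73.22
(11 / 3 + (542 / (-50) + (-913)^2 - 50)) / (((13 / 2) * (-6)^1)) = -62513387 / 2925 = -21372.10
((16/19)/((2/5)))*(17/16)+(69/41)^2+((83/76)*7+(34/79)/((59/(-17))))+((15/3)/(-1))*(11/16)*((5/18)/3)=1578384340379/128621674656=12.27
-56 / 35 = -8 / 5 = -1.60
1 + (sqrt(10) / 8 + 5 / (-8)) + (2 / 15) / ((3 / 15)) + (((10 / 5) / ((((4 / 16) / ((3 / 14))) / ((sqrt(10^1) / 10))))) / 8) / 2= 1.47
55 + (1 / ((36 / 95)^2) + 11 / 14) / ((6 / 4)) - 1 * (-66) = 1716871 / 13608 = 126.17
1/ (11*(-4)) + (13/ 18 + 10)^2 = 204829/ 1782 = 114.94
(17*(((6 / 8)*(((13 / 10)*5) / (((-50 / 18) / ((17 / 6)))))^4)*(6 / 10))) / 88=29562798581433 / 176000000000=167.97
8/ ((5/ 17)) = 136/ 5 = 27.20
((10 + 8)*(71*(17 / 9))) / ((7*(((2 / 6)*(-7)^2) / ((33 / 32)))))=119493 / 5488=21.77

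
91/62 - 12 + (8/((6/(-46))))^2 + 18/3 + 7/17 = 35645137/9486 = 3757.66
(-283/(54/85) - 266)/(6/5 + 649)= -192095/175554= -1.09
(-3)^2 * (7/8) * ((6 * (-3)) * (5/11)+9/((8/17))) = 60669/704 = 86.18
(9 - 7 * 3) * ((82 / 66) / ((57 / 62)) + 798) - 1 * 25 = -6029995 / 627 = -9617.22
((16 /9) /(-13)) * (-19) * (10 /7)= 3.71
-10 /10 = -1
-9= -9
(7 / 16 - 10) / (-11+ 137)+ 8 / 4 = 431 / 224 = 1.92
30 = 30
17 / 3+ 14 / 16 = 6.54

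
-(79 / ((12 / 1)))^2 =-6241 / 144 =-43.34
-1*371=-371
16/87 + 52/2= 2278/87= 26.18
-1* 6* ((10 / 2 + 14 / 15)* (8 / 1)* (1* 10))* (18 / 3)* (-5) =85440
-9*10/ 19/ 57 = -0.08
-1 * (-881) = 881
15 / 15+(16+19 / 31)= 546 / 31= 17.61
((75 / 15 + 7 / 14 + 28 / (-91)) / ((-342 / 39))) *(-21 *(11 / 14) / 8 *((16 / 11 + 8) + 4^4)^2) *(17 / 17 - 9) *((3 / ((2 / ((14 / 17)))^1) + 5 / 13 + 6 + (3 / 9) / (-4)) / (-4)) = 10893142125 / 8398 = 1297111.47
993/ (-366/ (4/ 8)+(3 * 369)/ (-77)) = -25487/ 19157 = -1.33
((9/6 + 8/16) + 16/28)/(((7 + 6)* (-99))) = -2/1001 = -0.00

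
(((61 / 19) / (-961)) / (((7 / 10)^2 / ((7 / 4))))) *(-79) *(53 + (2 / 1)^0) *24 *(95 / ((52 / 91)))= 195169500 / 961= 203090.01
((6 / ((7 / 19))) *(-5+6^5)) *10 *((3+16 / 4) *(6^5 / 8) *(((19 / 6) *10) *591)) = 161152800361200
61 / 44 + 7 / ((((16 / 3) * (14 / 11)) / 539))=196145 / 352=557.23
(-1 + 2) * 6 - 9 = -3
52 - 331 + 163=-116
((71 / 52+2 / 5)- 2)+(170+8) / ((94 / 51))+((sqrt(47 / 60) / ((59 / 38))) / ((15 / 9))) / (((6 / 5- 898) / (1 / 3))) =1177273 / 12220- sqrt(705) / 208860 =96.34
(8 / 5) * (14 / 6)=56 / 15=3.73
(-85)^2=7225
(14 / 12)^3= 343 / 216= 1.59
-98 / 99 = -0.99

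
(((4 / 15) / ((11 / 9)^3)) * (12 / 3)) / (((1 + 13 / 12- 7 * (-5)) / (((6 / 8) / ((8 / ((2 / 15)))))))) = 2916 / 14807375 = 0.00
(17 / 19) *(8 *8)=1088 / 19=57.26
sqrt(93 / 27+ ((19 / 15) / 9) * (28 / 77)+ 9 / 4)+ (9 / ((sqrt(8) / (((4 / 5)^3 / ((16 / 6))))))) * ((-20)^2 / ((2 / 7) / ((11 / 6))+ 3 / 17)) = sqrt(5631285) / 990+ 376992 * sqrt(2) / 725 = 737.77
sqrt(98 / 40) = 7 * sqrt(5) / 10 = 1.57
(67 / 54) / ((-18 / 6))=-67 / 162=-0.41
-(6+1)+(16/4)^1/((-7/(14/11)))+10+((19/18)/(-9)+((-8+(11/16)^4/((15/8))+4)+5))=3.27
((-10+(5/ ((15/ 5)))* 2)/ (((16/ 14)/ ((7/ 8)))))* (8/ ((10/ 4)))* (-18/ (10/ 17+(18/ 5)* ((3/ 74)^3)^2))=499.80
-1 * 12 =-12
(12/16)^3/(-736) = -27/47104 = -0.00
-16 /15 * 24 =-128 /5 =-25.60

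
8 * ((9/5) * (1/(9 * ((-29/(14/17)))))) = -112/2465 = -0.05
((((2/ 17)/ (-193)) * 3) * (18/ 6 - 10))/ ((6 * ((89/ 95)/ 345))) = 229425/ 292009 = 0.79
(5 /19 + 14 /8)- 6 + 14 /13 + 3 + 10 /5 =2065 /988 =2.09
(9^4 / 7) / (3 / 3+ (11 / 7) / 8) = 52488 / 67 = 783.40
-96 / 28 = -24 / 7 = -3.43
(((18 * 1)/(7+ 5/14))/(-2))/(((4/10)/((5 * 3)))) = -45.87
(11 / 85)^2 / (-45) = -121 / 325125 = -0.00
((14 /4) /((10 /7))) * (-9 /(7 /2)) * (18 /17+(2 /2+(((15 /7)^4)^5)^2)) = -109413096987561.28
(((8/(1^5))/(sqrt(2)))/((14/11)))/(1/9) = 198*sqrt(2)/7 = 40.00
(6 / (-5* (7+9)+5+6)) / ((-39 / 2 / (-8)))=-0.04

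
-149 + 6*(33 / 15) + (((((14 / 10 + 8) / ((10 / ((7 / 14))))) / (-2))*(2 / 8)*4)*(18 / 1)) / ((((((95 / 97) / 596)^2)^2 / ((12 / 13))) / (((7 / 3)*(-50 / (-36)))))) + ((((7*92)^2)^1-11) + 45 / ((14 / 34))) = -12862808813508933261529 / 7412006875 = -1735401630143.38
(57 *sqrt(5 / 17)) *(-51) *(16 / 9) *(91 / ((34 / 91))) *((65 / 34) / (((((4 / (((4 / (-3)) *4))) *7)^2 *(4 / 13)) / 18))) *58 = -5035875520 *sqrt(85) / 289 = -160652173.83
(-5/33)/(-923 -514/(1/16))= 5/301851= 0.00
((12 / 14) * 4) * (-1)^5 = -3.43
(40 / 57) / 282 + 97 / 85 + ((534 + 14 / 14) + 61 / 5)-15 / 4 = 1488145757 / 2732580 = 544.59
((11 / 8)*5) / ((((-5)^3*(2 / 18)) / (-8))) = 99 / 25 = 3.96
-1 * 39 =-39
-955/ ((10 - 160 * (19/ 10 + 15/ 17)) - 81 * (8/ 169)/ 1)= 2743715/ 1261278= 2.18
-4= -4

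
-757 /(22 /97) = -73429 /22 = -3337.68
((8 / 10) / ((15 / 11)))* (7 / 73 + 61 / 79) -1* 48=-20540936 / 432525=-47.49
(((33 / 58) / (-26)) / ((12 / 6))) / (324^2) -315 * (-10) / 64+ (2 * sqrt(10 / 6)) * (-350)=5194343689 / 105535872 -700 * sqrt(15) / 3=-854.48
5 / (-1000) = -1 / 200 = -0.00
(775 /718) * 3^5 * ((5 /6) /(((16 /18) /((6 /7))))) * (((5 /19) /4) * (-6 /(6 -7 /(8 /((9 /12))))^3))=-178560000 /327496673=-0.55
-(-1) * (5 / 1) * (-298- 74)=-1860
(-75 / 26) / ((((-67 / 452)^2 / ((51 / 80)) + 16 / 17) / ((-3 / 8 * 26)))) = 146524275 / 5082856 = 28.83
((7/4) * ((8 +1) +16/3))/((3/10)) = 1505/18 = 83.61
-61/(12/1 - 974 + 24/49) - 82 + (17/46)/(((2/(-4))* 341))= -30277596575/369515102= -81.94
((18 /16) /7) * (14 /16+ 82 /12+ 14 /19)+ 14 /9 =223145 /76608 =2.91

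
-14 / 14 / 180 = -1 / 180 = -0.01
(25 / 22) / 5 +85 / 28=1005 / 308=3.26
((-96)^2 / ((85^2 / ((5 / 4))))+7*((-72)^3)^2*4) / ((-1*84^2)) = -39143383695376 / 70805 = -552833609.14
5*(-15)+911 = 836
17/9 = 1.89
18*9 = 162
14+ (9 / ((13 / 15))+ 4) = 369 / 13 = 28.38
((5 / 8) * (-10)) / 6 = -25 / 24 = -1.04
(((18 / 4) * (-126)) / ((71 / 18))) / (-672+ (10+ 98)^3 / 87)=-49329 / 4738256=-0.01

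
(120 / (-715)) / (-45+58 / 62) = 372 / 97669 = 0.00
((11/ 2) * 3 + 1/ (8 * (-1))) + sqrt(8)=2 * sqrt(2) + 131/ 8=19.20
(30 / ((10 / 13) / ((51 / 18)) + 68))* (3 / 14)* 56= 5.27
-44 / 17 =-2.59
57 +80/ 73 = 4241/ 73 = 58.10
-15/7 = -2.14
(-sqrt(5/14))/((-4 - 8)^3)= sqrt(70)/24192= 0.00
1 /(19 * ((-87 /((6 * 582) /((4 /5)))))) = -2.64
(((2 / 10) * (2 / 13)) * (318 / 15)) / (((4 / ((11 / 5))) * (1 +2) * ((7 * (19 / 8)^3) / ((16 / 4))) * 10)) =0.00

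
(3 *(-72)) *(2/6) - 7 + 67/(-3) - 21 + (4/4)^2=-364/3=-121.33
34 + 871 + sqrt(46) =sqrt(46) + 905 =911.78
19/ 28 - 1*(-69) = 1951/ 28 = 69.68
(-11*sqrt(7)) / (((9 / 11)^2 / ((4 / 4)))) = -1331*sqrt(7) / 81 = -43.48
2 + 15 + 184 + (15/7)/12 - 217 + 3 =-359/28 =-12.82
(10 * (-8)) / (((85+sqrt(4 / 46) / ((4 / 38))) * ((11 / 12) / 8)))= -10009600 / 1217293+48640 * sqrt(46) / 1217293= -7.95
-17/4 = -4.25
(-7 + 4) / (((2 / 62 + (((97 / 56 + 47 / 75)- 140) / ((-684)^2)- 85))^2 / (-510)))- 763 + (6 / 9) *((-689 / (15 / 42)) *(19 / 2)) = -5216254553162972859372611929591 / 401835956830451255967727335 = -12981.05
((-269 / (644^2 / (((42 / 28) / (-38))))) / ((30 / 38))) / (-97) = -269 / 804587840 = -0.00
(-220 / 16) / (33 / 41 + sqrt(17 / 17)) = -2255 / 296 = -7.62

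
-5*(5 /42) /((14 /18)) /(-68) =75 /6664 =0.01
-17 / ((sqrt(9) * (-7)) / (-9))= -51 / 7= -7.29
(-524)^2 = 274576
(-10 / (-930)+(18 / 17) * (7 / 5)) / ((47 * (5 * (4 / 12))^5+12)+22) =956043 / 408785995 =0.00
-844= -844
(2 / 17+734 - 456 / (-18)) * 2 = 77464 / 51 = 1518.90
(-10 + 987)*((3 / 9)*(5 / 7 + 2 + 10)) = 86953 / 21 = 4140.62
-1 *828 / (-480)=1.72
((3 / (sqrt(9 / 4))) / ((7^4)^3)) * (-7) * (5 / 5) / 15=-2 / 29659901145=-0.00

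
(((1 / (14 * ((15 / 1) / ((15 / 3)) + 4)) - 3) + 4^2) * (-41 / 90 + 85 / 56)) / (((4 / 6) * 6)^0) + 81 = 1561129 / 16464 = 94.82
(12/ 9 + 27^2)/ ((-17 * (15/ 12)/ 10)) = -343.69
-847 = -847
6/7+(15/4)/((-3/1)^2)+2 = 275/84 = 3.27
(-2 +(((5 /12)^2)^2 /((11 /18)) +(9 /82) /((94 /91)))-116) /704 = -0.17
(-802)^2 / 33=643204 / 33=19491.03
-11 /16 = -0.69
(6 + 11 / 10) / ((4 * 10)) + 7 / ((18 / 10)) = 14639 / 3600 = 4.07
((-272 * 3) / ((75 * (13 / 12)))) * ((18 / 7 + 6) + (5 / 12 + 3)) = -273904 / 2275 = -120.40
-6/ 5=-1.20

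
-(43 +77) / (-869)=0.14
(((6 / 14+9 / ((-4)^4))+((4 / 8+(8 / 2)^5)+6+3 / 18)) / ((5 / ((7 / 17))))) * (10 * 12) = 5543357 / 544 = 10189.99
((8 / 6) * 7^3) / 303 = 1372 / 909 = 1.51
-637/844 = -0.75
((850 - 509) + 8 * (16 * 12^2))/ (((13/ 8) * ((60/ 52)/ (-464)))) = -69685376/ 15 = -4645691.73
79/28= 2.82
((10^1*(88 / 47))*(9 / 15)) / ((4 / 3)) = 396 / 47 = 8.43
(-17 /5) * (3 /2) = -51 /10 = -5.10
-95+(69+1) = -25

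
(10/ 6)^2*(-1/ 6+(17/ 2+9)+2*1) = 1450/ 27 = 53.70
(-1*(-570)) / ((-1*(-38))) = 15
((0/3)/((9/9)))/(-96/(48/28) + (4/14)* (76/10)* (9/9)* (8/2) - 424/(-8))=0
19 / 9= 2.11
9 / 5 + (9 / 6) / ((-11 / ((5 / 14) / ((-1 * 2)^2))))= 11013 / 6160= 1.79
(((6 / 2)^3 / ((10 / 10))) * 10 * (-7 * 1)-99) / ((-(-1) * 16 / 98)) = -97461 / 8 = -12182.62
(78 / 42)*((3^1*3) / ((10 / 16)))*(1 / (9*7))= 104 / 245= 0.42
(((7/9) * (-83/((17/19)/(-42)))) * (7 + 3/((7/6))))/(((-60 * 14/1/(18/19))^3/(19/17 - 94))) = 79027371/20448484000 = 0.00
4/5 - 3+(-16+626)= 3039/5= 607.80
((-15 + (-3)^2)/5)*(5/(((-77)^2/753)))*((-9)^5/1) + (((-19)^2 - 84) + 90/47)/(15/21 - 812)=71207408776939/1582527177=44996.01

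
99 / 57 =1.74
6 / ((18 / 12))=4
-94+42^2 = 1670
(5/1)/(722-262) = 1/92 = 0.01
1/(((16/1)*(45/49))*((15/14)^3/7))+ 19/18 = 219137/151875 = 1.44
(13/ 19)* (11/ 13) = 11/ 19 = 0.58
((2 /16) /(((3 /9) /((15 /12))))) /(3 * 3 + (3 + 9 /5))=25 /736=0.03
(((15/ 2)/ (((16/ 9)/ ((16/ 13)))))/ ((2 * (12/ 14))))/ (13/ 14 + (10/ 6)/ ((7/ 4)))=6615/ 4108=1.61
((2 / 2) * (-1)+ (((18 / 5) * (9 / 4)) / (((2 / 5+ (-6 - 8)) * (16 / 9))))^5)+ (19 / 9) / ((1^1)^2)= 486006130210881919 / 439073235359760384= 1.11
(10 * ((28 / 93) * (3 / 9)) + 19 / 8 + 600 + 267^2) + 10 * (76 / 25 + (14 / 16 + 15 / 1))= 804429859 / 11160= 72081.53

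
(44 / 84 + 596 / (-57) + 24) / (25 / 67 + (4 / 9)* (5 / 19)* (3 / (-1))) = 632.05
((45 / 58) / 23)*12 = 0.40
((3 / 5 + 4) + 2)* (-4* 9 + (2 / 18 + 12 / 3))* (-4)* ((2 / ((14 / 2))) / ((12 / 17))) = 15334 / 45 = 340.76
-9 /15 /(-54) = 1 /90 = 0.01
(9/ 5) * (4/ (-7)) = -36/ 35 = -1.03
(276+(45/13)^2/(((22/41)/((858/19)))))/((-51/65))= -528745/323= -1636.98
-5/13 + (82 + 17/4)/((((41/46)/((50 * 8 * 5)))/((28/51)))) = 106255.00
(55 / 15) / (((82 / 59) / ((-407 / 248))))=-264143 / 61008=-4.33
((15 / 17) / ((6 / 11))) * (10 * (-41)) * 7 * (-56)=259988.24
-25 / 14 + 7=73 / 14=5.21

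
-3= -3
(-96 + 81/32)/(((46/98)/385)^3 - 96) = 20081069611593375/20624889951738656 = 0.97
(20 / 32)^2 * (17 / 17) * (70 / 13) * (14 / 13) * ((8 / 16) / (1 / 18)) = 55125 / 2704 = 20.39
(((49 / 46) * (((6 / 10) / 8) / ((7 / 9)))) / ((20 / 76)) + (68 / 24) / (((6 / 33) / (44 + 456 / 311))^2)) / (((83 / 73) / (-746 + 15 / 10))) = -51410220387016431101 / 443136933600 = -116014298.27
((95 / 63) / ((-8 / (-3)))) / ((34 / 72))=285 / 238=1.20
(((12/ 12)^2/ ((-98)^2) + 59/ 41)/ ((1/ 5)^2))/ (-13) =-14166925/ 5118932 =-2.77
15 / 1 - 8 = 7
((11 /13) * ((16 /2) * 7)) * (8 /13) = 4928 /169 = 29.16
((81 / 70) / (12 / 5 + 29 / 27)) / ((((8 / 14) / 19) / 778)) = 16164117 / 1876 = 8616.27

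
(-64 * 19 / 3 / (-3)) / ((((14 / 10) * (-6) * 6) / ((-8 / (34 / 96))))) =194560 / 3213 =60.55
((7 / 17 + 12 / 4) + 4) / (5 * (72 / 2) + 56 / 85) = 0.04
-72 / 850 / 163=-36 / 69275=-0.00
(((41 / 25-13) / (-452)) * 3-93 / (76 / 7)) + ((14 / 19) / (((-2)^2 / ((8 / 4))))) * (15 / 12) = -431003 / 53675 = -8.03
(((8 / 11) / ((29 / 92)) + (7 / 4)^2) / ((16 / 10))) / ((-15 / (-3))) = 27407 / 40832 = 0.67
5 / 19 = 0.26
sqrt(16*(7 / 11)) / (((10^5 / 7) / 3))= 0.00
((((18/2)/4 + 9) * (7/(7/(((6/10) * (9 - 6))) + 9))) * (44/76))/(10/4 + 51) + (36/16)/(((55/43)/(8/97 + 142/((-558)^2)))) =576728727571/2720418361155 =0.21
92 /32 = 23 /8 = 2.88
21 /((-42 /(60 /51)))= -10 /17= -0.59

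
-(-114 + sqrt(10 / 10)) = 113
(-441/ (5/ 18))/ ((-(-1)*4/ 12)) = -23814/ 5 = -4762.80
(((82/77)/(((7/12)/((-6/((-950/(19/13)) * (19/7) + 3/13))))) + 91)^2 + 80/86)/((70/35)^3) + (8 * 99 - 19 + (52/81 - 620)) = 5062006794260154866555/4257277038363660696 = 1189.02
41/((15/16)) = 43.73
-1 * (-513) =513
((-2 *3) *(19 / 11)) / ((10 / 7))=-399 / 55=-7.25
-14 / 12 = -7 / 6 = -1.17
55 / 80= 11 / 16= 0.69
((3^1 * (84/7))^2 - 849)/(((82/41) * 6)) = 149/4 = 37.25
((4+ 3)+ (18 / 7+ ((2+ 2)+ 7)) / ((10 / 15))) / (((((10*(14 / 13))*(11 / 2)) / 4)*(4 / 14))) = 4979 / 770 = 6.47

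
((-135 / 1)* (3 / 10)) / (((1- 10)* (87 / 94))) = 141 / 29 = 4.86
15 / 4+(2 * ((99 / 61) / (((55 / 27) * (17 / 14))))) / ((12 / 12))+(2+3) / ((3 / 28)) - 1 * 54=-141307 / 62220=-2.27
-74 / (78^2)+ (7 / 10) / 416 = -5101 / 486720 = -0.01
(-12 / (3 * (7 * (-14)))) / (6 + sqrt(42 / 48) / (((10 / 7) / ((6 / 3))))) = 2400 / 335993-20 * sqrt(14) / 47999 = 0.01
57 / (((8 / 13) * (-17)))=-741 / 136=-5.45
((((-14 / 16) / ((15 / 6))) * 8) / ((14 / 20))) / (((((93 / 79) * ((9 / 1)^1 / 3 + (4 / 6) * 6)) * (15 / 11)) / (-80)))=55616 / 1953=28.48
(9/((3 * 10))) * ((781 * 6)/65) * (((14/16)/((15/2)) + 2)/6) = 99187/13000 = 7.63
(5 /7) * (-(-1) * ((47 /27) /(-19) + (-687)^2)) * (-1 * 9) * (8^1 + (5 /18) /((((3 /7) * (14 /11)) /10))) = -61135312625 /1539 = -39724049.79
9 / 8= 1.12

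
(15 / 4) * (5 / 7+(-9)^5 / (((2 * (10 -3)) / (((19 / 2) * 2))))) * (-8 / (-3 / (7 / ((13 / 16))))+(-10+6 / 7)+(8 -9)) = -19650446315 / 5096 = -3856053.04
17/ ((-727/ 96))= -1632/ 727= -2.24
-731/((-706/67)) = 69.37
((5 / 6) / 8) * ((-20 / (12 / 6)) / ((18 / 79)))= -1975 / 432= -4.57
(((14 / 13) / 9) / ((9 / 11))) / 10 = 77 / 5265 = 0.01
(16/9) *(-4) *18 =-128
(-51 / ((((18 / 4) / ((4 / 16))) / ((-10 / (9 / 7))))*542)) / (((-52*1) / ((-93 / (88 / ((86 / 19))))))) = 793135 / 212056416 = 0.00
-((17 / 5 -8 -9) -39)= 263 / 5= 52.60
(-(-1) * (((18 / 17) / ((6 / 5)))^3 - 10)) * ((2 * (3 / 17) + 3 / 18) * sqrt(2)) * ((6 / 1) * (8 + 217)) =-545628375 * sqrt(2) / 83521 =-9238.81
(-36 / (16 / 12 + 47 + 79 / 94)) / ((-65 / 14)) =20304 / 128765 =0.16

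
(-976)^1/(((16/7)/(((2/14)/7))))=-8.71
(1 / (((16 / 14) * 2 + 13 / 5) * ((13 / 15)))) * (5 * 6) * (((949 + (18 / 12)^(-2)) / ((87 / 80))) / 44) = 299075000 / 2127411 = 140.58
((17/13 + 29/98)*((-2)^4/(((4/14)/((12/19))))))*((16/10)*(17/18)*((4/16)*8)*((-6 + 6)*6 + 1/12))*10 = 246976/1729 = 142.84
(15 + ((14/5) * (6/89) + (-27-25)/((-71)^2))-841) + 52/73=-135117316078/163756885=-825.11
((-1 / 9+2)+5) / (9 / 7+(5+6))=217 / 387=0.56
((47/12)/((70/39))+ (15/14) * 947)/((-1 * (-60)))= 40673/2400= 16.95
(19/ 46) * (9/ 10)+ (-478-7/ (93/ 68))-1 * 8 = -20994137/ 42780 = -490.75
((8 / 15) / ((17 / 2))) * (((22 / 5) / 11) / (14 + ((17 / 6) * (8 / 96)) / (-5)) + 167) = 2684752 / 256173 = 10.48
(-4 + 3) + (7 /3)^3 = 316 /27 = 11.70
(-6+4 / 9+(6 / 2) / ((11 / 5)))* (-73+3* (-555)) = 65570 / 9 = 7285.56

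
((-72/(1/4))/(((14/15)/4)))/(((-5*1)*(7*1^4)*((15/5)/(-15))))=-8640/49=-176.33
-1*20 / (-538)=10 / 269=0.04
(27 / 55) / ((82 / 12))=162 / 2255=0.07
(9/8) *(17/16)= 153/128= 1.20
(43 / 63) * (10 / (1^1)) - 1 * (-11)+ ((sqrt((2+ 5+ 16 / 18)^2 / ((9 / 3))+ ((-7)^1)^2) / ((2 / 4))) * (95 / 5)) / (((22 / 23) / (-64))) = 1123 / 63 - 55936 * sqrt(12711) / 297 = -21215.83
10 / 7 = 1.43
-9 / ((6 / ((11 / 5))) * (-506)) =3 / 460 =0.01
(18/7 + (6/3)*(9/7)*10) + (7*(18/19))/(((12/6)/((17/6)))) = 10023/266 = 37.68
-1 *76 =-76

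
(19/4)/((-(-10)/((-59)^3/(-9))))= 3902201/360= 10839.45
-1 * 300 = -300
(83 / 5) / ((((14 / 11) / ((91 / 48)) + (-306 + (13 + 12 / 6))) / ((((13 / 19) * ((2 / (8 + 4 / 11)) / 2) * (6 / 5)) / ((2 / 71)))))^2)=174960068343203 / 73147971710898000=0.00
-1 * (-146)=146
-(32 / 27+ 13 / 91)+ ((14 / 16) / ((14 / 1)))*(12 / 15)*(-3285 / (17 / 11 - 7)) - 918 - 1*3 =-892.22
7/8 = 0.88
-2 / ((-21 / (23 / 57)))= 46 / 1197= 0.04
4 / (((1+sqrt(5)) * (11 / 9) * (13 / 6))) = -54 / 143+54 * sqrt(5) / 143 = 0.47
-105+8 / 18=-941 / 9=-104.56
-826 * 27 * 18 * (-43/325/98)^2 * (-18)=477164034/36229375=13.17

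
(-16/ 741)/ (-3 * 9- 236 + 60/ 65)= 16/ 194199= 0.00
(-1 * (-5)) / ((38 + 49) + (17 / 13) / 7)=455 / 7934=0.06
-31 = -31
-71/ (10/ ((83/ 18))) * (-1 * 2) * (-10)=-5893/ 9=-654.78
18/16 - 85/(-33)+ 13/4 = 6.95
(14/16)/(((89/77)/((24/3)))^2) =332024/7921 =41.92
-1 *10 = -10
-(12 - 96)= 84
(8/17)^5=32768/1419857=0.02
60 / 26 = 30 / 13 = 2.31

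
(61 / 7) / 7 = 61 / 49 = 1.24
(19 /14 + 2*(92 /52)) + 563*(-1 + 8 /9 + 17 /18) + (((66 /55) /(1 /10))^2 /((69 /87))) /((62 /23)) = 4582013 /8463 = 541.42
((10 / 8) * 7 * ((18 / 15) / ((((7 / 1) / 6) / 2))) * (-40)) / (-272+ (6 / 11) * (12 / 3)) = 990 / 371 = 2.67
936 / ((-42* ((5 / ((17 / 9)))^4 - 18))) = -4343092 / 6060243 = -0.72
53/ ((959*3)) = 53/ 2877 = 0.02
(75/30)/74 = 5/148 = 0.03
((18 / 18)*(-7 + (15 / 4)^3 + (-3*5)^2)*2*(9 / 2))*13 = 2027259 / 64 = 31675.92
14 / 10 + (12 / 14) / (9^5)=964477 / 688905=1.40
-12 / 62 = -6 / 31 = -0.19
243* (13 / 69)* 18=18954 / 23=824.09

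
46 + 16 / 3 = 154 / 3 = 51.33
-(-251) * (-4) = -1004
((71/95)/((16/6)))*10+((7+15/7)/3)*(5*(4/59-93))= -133082653/94164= -1413.31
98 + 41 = 139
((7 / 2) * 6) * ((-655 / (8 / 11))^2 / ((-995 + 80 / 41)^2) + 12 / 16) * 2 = 140140772373 / 2121870368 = 66.05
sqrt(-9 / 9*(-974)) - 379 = -379 + sqrt(974) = -347.79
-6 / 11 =-0.55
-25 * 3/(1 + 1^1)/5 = -15/2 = -7.50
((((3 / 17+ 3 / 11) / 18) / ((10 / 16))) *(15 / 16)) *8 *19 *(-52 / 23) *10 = -553280 / 4301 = -128.64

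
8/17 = 0.47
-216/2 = -108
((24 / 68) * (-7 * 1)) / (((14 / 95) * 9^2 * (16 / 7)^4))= -228095 / 30081024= -0.01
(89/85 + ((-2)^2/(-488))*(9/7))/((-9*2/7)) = -0.40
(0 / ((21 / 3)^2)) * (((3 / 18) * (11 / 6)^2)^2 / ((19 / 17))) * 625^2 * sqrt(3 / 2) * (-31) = 0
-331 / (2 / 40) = -6620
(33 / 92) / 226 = 0.00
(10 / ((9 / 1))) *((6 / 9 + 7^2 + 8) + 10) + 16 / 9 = 2078 / 27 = 76.96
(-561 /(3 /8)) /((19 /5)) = -7480 /19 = -393.68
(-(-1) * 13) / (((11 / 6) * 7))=78 / 77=1.01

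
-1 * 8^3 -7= -519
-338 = -338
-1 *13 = -13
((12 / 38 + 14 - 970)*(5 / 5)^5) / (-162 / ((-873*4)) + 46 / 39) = -19626204 / 25175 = -779.59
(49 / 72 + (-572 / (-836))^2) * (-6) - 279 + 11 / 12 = -617257 / 2166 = -284.98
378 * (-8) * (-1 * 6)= 18144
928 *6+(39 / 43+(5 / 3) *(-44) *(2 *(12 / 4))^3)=-441657 / 43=-10271.09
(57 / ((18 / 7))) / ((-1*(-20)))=133 / 120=1.11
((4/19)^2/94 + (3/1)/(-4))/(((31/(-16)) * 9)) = 203476/4733793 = 0.04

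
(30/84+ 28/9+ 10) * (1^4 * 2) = 1697/63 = 26.94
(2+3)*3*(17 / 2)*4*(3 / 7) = 1530 / 7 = 218.57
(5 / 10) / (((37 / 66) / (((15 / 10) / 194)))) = 99 / 14356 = 0.01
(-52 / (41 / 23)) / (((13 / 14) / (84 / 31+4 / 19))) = -2215360 / 24149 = -91.74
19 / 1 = 19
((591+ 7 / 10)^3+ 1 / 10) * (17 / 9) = 3521710315321 / 9000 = 391301146.15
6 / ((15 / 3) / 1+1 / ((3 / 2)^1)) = 18 / 17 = 1.06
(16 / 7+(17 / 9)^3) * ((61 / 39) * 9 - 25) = -6539810 / 66339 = -98.58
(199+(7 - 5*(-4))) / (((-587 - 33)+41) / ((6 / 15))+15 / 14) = -1582 / 10125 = -0.16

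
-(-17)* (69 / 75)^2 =8993 / 625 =14.39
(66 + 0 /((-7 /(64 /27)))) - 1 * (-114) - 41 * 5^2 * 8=-8020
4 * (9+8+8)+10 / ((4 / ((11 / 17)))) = 3455 / 34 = 101.62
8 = 8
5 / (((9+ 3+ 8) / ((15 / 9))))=5 / 12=0.42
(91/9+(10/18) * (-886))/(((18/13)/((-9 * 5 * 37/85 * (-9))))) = -2087059/34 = -61384.09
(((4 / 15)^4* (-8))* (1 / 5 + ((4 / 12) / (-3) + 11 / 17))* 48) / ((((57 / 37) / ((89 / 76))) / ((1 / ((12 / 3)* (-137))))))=3796908032 / 1915376878125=0.00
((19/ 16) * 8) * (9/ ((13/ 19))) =3249/ 26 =124.96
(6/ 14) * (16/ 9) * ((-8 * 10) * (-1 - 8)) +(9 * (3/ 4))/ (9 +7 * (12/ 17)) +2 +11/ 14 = 1220673/ 2212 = 551.84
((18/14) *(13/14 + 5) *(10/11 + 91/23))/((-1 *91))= -919557/2256254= -0.41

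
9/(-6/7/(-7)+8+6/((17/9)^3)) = 2166633/2169700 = 1.00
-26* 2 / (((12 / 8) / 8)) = -832 / 3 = -277.33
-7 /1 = -7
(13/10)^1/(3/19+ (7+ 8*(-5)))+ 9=4301/480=8.96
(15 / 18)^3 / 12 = 125 / 2592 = 0.05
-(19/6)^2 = -10.03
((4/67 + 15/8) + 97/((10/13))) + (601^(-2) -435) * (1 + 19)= -8571.97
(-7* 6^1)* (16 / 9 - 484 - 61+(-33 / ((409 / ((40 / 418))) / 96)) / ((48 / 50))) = 532649866 / 23313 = 22847.76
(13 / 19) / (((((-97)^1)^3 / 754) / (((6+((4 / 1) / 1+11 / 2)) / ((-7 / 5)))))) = 759655 / 121385509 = 0.01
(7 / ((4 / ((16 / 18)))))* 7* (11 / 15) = 1078 / 135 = 7.99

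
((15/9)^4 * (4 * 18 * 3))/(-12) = -1250/9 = -138.89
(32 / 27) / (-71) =-32 / 1917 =-0.02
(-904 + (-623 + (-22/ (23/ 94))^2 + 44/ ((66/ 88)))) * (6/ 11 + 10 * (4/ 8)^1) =640477247/ 17457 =36688.85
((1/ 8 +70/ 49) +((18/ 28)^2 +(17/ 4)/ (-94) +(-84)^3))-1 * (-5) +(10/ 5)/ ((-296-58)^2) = -42763501386572/ 72150687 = -592697.08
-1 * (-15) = 15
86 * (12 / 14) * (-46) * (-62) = 1471632 / 7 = 210233.14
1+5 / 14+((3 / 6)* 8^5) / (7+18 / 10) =286929 / 154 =1863.18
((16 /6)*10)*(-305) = -24400 /3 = -8133.33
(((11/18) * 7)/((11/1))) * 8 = 28/9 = 3.11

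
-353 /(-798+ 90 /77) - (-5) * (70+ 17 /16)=87310939 /245424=355.76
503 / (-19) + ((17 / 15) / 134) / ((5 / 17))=-5049659 / 190950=-26.44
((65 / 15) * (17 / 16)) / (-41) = -221 / 1968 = -0.11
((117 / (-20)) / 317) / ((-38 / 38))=117 / 6340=0.02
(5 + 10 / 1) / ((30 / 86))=43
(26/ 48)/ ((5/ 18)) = 39/ 20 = 1.95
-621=-621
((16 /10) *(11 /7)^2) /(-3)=-968 /735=-1.32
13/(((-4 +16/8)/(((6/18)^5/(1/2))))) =-13/243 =-0.05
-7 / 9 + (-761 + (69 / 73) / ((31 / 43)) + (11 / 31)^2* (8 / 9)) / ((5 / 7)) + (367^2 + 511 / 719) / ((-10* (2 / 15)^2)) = -459222252018709 / 605280084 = -758693.81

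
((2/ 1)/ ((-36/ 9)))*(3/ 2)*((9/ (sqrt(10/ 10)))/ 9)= -3/ 4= -0.75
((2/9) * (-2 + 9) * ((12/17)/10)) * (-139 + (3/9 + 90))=-4088/765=-5.34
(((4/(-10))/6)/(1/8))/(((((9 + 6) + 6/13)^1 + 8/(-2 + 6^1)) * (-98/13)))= 676/166845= 0.00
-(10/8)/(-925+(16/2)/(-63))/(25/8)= 126/291415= 0.00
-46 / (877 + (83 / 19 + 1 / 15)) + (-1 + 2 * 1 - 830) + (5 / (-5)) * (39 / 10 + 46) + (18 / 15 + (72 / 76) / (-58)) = -1214973472453 / 1384161590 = -877.77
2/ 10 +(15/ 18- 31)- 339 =-11069/ 30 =-368.97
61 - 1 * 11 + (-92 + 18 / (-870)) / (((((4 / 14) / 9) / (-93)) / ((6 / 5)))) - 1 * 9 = 234559636 / 725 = 323530.53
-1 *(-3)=3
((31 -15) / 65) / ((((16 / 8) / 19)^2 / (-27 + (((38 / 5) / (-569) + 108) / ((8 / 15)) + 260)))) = 357801901 / 36985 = 9674.24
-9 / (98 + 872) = -9 / 970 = -0.01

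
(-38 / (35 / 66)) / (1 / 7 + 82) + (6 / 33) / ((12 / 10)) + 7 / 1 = 595736 / 94875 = 6.28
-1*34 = -34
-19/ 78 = -0.24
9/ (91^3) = 9/ 753571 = 0.00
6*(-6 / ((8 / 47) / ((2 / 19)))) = -423 / 19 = -22.26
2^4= 16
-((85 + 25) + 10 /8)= -445 /4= -111.25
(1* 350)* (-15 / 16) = -2625 / 8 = -328.12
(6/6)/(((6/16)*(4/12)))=8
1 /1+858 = 859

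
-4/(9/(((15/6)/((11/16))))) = -160/99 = -1.62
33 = 33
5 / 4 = 1.25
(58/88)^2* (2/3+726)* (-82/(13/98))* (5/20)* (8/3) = -1841630210/14157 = -130086.19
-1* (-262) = 262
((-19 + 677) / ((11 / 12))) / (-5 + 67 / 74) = -194768 / 1111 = -175.31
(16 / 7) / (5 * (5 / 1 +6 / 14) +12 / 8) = 32 / 401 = 0.08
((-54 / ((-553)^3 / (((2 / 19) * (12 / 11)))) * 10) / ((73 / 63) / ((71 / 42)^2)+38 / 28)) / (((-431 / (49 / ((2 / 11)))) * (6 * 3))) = -241968 / 33482957404703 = -0.00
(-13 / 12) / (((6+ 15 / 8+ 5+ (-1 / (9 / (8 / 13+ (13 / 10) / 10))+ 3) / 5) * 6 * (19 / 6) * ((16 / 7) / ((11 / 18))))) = -1626625 / 1436068944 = -0.00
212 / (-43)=-4.93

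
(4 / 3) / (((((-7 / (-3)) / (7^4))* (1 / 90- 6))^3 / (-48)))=432081216000 / 1331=324629012.77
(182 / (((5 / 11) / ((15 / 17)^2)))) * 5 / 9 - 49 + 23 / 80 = 2877767 / 23120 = 124.47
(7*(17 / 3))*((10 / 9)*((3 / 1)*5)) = 5950 / 9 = 661.11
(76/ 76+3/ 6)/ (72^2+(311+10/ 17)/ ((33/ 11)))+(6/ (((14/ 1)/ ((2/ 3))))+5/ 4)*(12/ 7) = 69585195/ 26428738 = 2.63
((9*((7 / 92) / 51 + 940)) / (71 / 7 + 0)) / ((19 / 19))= 92620227 / 111044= 834.09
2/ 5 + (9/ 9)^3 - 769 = -767.60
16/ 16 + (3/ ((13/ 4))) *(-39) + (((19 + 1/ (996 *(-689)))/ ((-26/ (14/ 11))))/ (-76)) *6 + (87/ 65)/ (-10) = -1089517116759/ 31075415800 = -35.06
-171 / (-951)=57 / 317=0.18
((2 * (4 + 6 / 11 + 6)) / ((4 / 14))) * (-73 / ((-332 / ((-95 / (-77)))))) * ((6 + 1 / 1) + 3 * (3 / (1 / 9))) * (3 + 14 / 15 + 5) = 43119056 / 2739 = 15742.63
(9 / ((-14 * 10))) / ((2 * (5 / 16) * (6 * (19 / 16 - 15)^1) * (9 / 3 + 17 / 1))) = 12 / 193375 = 0.00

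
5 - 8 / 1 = -3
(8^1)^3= 512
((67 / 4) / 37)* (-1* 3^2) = -603 / 148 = -4.07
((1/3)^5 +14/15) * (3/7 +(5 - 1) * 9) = 19363/567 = 34.15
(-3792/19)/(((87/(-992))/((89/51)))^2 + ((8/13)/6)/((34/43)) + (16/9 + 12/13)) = -58790407353679872/834550638125159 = -70.45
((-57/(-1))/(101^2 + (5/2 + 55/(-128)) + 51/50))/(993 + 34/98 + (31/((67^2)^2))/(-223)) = 1912518712764800/340099574771820401907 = 0.00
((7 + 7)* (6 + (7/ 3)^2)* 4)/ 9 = 5768/ 81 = 71.21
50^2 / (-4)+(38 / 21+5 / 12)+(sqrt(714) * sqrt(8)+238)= -32321 / 84+4 * sqrt(357)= -309.20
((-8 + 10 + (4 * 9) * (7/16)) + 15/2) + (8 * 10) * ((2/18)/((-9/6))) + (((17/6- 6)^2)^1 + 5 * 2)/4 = 10511/432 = 24.33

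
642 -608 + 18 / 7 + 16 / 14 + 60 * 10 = 4464 / 7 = 637.71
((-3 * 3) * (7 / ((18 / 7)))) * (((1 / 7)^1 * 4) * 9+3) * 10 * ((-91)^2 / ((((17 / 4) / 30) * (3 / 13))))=-8590709400 / 17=-505335847.06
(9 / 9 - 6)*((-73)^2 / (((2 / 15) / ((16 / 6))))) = -532900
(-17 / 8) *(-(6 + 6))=51 / 2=25.50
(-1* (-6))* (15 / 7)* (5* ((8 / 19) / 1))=3600 / 133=27.07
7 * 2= 14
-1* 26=-26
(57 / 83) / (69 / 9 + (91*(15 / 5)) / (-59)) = 0.23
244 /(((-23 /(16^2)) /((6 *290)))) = -108687360 /23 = -4725537.39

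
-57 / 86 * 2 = -57 / 43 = -1.33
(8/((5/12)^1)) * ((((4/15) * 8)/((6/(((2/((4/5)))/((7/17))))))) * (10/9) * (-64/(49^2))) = -557056/453789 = -1.23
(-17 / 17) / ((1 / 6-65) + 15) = 6 / 299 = 0.02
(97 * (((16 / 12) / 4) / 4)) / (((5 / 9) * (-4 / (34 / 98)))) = -4947 / 3920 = -1.26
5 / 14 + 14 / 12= 32 / 21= 1.52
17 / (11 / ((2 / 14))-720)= -17 / 643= -0.03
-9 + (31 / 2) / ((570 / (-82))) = -6401 / 570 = -11.23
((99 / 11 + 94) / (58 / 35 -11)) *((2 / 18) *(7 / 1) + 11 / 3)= -49.00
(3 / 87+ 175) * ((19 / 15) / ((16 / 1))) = 8037 / 580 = 13.86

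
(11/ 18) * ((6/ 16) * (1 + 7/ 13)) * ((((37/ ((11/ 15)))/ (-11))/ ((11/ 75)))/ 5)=-13875/ 6292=-2.21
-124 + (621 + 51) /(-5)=-1292 /5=-258.40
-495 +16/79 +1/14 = -547167/1106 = -494.73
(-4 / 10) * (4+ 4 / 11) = -96 / 55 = -1.75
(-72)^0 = 1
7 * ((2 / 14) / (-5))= -1 / 5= -0.20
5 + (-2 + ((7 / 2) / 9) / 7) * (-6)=50 / 3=16.67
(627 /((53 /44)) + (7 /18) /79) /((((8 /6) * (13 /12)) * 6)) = 39230507 /653172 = 60.06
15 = 15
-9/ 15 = -3/ 5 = -0.60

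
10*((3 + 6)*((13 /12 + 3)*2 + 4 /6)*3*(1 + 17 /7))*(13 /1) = 106302.86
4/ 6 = 2/ 3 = 0.67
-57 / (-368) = 57 / 368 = 0.15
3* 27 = 81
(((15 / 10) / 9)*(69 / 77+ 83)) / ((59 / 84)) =19.91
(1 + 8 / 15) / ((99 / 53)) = 0.82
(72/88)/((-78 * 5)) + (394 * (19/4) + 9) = 1344556/715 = 1880.50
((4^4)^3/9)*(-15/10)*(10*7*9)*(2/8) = -440401920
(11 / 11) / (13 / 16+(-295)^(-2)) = 1.23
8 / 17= 0.47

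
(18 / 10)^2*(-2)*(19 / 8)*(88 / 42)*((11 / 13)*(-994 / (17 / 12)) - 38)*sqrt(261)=2363389974*sqrt(29) / 38675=329081.95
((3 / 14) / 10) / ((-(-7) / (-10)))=-3 / 98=-0.03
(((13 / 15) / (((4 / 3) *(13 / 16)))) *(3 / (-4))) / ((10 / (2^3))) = -12 / 25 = -0.48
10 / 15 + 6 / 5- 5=-47 / 15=-3.13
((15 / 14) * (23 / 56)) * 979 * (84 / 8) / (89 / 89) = 1013265 / 224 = 4523.50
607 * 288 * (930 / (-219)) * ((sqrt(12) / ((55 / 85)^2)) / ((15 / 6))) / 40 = -61421.88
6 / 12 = 0.50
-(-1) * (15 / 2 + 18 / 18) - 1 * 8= 1 / 2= 0.50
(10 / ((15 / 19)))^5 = 79235168 / 243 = 326070.65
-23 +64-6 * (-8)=89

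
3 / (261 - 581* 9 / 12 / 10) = 40 / 2899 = 0.01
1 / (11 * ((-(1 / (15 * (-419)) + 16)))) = -6285 / 1106149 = -0.01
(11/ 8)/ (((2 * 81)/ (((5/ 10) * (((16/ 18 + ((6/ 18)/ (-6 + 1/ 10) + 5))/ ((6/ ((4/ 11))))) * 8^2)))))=12388/ 129033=0.10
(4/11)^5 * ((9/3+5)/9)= 8192/1449459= 0.01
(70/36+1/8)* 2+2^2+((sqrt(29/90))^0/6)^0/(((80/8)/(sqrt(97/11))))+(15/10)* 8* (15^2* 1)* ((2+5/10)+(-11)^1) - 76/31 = -25605853/1116+sqrt(1067)/110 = -22944.02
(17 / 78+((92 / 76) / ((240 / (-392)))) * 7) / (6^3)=-50471 / 800280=-0.06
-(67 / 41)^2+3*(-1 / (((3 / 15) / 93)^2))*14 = -15265921939 / 1681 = -9081452.67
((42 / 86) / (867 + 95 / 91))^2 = 3651921 / 11537271982336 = 0.00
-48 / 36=-4 / 3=-1.33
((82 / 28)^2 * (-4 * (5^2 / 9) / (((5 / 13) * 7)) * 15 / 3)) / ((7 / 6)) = -1092650 / 7203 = -151.69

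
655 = 655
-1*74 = -74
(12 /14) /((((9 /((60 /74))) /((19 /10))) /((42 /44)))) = 57 /407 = 0.14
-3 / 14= -0.21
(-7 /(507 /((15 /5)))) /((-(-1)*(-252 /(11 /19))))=0.00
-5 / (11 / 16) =-80 / 11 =-7.27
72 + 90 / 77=5634 / 77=73.17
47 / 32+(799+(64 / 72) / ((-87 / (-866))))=20278241 / 25056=809.32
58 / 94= 29 / 47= 0.62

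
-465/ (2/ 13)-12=-3034.50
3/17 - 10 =-9.82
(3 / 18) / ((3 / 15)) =5 / 6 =0.83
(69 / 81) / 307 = 23 / 8289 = 0.00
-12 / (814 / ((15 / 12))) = -15 / 814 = -0.02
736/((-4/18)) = -3312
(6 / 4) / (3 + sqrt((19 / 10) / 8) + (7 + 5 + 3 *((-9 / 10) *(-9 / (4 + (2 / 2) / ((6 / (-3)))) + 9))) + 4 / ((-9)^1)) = -1334340 / 2416769-23814 *sqrt(95) / 2416769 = -0.65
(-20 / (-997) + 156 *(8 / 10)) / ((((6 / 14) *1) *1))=291.25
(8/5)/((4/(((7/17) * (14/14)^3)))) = 14/85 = 0.16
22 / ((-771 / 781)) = -17182 / 771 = -22.29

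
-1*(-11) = 11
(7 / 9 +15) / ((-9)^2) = 142 / 729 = 0.19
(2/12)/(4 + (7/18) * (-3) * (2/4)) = 2/41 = 0.05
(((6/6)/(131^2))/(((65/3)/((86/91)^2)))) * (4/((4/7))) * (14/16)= 5547/377027170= 0.00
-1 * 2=-2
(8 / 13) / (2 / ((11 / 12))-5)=-88 / 403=-0.22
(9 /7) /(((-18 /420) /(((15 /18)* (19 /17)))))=-475 /17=-27.94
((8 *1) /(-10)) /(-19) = 4 /95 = 0.04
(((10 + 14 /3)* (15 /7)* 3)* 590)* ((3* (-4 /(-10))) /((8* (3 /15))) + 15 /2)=3212550 /7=458935.71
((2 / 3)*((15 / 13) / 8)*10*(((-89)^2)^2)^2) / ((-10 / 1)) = -19682944028510405 / 52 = -378518154394430.87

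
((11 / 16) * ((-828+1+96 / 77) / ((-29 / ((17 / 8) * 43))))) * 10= 232395865 / 12992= 17887.61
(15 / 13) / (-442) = -15 / 5746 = -0.00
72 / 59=1.22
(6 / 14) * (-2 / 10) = -3 / 35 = -0.09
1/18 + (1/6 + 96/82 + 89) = 33355/369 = 90.39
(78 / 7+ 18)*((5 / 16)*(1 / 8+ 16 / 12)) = 425 / 32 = 13.28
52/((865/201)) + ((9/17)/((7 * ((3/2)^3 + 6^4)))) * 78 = 19161532/1585199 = 12.09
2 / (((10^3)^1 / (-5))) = -1 / 100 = -0.01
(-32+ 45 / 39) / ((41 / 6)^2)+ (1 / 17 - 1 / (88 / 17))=-0.79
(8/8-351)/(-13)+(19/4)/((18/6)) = 4447/156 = 28.51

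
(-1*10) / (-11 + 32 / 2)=-2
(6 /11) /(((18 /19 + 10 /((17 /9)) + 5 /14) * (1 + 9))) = 13566 /1641145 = 0.01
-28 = -28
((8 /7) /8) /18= 1 /126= 0.01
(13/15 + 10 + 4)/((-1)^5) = -223/15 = -14.87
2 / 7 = 0.29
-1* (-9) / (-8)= -9 / 8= -1.12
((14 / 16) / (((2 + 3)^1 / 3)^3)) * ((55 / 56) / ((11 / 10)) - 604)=-455949 / 4000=-113.99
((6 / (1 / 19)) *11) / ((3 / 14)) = 5852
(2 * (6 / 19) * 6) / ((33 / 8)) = 192 / 209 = 0.92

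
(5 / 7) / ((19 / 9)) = 45 / 133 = 0.34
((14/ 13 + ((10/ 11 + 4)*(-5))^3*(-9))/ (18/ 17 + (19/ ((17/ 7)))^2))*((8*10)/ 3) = 10648746627616/ 186820491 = 56999.89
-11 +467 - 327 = 129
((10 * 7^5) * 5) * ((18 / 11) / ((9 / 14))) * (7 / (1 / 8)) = 1317668800 / 11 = 119788072.73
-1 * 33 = -33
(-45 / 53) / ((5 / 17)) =-153 / 53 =-2.89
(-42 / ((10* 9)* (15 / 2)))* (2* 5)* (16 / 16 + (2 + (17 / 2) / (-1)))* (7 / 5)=1078 / 225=4.79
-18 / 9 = -2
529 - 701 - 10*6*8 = -652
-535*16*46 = -393760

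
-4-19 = -23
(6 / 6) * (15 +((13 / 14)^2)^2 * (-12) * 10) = -356385 / 4802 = -74.22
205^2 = 42025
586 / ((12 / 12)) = 586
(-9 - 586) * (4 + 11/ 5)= -3689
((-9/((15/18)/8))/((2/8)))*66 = -114048/5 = -22809.60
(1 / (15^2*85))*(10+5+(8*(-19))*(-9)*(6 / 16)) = 0.03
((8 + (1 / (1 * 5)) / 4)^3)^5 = 1265867181085332644803279485570401 / 32768000000000000000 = 38631200594645.16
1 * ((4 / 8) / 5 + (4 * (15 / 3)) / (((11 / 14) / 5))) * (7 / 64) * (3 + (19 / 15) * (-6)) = -2255771 / 35200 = -64.08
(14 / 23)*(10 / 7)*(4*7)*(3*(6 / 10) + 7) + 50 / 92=9881 / 46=214.80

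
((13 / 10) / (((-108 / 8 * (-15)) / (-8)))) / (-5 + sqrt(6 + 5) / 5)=52 * sqrt(11) / 124335 + 260 / 24867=0.01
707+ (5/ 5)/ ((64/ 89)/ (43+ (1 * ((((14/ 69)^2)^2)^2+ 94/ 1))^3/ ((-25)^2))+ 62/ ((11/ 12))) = 43558846432388249963118312363763812892669886055624898853/ 61609526939043499642616185706685557686577773602432408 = 707.01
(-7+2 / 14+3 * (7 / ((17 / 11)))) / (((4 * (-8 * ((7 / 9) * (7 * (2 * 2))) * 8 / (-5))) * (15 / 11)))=26433 / 5970944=0.00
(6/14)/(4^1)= 3/28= 0.11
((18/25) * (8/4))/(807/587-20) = -21132/273325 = -0.08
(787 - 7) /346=390 /173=2.25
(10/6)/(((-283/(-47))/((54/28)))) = 2115/3962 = 0.53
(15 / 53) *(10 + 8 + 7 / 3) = 5.75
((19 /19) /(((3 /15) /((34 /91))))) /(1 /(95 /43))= 16150 /3913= 4.13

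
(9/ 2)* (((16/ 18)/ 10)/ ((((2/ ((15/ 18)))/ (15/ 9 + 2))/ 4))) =22/ 9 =2.44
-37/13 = -2.85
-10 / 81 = -0.12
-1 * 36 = -36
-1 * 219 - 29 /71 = -15578 /71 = -219.41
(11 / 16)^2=121 / 256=0.47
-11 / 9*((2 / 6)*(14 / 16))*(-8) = 77 / 27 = 2.85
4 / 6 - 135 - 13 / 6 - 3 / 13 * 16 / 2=-3597 / 26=-138.35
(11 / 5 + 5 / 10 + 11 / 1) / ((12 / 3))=137 / 40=3.42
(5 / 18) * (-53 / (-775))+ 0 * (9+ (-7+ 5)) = 53 / 2790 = 0.02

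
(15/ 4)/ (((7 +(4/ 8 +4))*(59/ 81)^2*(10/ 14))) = 0.86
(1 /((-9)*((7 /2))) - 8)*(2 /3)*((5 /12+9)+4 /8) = -4301 /81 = -53.10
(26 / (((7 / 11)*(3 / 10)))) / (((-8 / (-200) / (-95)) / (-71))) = 22965119.05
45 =45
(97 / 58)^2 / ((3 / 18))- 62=-76057 / 1682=-45.22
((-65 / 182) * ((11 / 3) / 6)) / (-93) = 55 / 23436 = 0.00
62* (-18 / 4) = -279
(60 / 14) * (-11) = -330 / 7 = -47.14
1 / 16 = 0.06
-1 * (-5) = 5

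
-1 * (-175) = 175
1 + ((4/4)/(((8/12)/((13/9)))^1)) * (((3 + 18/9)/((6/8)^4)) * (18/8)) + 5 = 2242/27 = 83.04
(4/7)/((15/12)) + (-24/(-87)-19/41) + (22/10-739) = -30650713/41615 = -736.53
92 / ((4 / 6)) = 138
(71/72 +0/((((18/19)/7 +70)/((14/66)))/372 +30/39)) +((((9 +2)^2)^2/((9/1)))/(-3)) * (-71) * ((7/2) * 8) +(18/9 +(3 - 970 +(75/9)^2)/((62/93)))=232560301/216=1076668.06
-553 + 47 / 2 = -1059 / 2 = -529.50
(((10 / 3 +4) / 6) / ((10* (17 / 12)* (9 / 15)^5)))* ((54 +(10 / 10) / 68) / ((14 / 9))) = 25251875 / 655452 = 38.53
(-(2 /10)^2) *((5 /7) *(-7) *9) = 9 /5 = 1.80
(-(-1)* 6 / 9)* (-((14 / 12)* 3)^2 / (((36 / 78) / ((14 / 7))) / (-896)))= 31708.44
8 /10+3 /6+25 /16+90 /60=349 /80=4.36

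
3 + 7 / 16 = 55 / 16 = 3.44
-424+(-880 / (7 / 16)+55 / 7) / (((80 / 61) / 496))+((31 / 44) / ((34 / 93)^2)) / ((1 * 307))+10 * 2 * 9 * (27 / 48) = -82862534152451 / 109306736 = -758073.45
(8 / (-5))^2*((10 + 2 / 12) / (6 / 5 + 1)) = 1952 / 165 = 11.83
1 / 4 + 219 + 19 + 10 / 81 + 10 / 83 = 6413579 / 26892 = 238.49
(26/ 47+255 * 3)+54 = 38519/ 47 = 819.55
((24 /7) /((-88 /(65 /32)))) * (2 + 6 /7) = -975 /4312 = -0.23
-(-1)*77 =77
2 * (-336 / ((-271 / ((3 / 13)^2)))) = 6048 / 45799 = 0.13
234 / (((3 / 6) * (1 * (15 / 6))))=936 / 5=187.20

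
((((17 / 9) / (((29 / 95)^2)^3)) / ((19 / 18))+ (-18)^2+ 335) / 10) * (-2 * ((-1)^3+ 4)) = -5122248486867 / 2974116605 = -1722.28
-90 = -90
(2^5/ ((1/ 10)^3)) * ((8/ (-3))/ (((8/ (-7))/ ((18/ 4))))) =336000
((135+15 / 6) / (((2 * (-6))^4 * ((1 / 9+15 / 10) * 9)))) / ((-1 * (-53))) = 275 / 31871232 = 0.00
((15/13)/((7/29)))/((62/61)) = 26535/5642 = 4.70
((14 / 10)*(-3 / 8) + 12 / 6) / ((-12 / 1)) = -59 / 480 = -0.12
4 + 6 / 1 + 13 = 23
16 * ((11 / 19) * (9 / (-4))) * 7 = -2772 / 19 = -145.89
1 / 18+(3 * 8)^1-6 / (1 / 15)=-1187 / 18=-65.94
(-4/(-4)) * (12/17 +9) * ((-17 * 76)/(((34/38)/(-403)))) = 96018780/17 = 5648163.53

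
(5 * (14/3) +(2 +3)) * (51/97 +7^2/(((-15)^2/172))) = 14092847/13095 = 1076.20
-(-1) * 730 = 730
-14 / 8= -7 / 4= -1.75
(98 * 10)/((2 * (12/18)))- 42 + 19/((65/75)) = 9294/13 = 714.92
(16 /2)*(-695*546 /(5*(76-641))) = 607152 /565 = 1074.61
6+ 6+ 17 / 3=53 / 3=17.67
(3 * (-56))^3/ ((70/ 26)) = -8805888/ 5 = -1761177.60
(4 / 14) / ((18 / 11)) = 0.17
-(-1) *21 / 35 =3 / 5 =0.60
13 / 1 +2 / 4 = 13.50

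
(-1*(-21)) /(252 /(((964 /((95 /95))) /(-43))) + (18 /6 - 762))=-1687 /61876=-0.03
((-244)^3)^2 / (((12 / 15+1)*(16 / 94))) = 6198931443115520 / 9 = 688770160346168.89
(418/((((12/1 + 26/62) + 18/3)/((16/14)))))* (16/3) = 1658624/11991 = 138.32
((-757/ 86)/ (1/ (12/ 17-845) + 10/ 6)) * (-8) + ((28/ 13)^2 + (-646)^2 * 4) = 434977052280494/ 260572819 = 1669310.92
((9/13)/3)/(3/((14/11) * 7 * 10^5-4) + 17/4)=4899978/90241333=0.05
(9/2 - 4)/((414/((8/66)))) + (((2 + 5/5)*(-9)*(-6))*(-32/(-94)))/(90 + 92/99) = 876656171/1445077557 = 0.61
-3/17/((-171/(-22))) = -22/969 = -0.02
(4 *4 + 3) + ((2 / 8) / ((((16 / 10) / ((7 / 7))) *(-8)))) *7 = 18.86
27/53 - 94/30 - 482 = -484.62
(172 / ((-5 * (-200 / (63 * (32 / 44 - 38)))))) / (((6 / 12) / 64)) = -14216832 / 275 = -51697.57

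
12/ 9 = 1.33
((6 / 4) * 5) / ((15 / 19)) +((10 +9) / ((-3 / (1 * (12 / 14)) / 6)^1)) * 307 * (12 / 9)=-186523 / 14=-13323.07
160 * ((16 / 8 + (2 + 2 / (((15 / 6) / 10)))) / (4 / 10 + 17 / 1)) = 3200 / 29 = 110.34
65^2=4225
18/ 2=9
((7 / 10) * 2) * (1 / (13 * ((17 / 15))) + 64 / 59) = 105203 / 65195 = 1.61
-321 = -321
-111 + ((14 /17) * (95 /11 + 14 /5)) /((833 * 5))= -3632401 /32725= -111.00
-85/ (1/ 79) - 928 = -7643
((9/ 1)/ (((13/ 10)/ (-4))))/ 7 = -3.96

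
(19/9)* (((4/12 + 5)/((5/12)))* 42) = 17024/15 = 1134.93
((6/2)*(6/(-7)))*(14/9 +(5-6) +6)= -118/7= -16.86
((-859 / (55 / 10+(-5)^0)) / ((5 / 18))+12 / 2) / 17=-30534 / 1105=-27.63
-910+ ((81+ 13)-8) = -824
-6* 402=-2412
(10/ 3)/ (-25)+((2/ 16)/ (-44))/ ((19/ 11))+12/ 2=53489/ 9120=5.87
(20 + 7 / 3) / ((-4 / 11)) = -737 / 12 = -61.42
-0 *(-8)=0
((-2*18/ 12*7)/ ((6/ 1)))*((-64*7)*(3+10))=20384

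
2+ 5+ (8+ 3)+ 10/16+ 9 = 27.62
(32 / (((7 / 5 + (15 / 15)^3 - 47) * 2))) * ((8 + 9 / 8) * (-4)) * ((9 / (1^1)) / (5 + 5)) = 2628 / 223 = 11.78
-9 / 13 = -0.69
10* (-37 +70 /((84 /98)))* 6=2680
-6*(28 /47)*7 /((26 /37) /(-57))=1240092 /611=2029.61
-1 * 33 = -33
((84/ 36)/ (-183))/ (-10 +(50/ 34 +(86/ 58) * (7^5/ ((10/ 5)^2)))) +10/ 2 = 33678657461/ 6735734253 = 5.00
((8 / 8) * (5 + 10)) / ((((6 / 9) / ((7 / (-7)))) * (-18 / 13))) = 65 / 4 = 16.25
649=649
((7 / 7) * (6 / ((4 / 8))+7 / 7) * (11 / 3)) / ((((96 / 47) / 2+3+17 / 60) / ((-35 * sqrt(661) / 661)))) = -4704700 * sqrt(661) / 8023879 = -15.07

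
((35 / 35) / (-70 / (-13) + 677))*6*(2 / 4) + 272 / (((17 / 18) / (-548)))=-466685555 / 2957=-157824.00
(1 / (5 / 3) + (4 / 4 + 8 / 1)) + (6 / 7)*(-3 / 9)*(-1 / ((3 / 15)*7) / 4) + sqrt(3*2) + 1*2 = sqrt(6) + 5709 / 490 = 14.10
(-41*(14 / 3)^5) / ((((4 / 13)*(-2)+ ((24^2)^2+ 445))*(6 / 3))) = -143330096 / 1049484195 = -0.14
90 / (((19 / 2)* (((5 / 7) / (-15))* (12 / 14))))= -232.11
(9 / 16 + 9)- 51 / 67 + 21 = 31947 / 1072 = 29.80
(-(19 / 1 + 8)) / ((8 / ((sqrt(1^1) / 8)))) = -27 / 64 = -0.42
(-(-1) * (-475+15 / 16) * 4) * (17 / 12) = -128945 / 48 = -2686.35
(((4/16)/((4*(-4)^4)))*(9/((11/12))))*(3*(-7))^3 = -250047/11264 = -22.20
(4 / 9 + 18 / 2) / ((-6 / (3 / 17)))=-5 / 18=-0.28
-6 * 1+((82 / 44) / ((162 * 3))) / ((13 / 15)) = -277787 / 46332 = -6.00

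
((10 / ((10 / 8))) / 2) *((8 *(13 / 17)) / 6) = 208 / 51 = 4.08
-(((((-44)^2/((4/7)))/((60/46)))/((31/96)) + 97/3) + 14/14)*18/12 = -1877926/155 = -12115.65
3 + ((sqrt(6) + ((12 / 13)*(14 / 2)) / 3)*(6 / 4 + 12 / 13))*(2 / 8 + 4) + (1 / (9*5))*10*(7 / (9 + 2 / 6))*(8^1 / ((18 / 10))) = 1071*sqrt(6) / 104 + 236557 / 9126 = 51.15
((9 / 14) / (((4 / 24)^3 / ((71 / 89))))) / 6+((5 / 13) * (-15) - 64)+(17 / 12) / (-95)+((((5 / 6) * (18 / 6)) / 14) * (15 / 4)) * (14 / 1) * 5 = -4.45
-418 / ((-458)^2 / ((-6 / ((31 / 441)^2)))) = 121939587 / 50395801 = 2.42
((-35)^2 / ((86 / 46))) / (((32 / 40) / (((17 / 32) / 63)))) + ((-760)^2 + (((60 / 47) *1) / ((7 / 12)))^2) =3097053510672125 / 5361826176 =577611.70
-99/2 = -49.50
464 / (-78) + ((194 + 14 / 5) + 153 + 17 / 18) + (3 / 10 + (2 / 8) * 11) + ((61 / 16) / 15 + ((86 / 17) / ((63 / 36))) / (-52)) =77533133 / 222768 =348.04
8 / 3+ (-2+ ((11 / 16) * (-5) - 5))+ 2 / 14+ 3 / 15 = -12479 / 1680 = -7.43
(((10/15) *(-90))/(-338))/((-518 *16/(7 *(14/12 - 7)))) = 175/200096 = 0.00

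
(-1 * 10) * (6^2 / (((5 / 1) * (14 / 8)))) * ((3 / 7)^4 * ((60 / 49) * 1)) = -1.70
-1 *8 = -8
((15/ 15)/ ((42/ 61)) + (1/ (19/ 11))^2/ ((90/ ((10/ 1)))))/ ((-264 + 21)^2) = 67757/ 2685902814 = 0.00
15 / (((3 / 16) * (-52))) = -1.54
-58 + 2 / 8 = -231 / 4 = -57.75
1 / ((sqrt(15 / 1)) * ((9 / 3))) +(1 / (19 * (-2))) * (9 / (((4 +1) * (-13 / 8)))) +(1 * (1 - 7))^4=sqrt(15) / 45 +1600596 / 1235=1296.12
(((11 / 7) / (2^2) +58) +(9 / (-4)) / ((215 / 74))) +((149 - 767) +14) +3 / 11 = -546.11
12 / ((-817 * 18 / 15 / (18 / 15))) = -12 / 817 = -0.01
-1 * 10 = -10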